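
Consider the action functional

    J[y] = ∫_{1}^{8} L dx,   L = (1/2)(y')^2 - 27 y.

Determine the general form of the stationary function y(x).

The Lagrangian is L = (1/2)(y')^2 - 27 y.
∂L/∂y = -27.
∂L/∂y' = y'.
The Euler-Lagrange equation d/dx(∂L/∂y') − ∂L/∂y = 0 becomes:
    y'' + 27 = 0
General solution: y(x) = -(27/2) x^2 + A x + B, where A and B are arbitrary constants fixed by the endpoint conditions.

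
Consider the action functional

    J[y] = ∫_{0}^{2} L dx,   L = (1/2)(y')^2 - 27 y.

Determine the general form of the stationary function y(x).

The Lagrangian is L = (1/2)(y')^2 - 27 y.
∂L/∂y = -27.
∂L/∂y' = y'.
The Euler-Lagrange equation d/dx(∂L/∂y') − ∂L/∂y = 0 becomes:
    y'' + 27 = 0
General solution: y(x) = -(27/2) x^2 + A x + B, where A and B are arbitrary constants fixed by the endpoint conditions.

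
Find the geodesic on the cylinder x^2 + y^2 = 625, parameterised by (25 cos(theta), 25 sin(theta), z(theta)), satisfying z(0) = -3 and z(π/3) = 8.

Parameterise the cylinder of radius R = 25 as
    r(θ) = (25 cos θ, 25 sin θ, z(θ)).
The arc-length element is
    ds = sqrt(625 + (dz/dθ)^2) dθ,
so the Lagrangian is L = sqrt(625 + z'^2).
L depends on z' only, not on z or θ, so ∂L/∂z = 0 and
    ∂L/∂z' = z' / sqrt(625 + z'^2).
The Euler-Lagrange equation gives
    d/dθ( z' / sqrt(625 + z'^2) ) = 0,
so z' is constant. Integrating once:
    z(θ) = a θ + b,
a helix on the cylinder (a straight line when the cylinder is unrolled). The constants a, b are determined by the endpoint conditions.
With endpoint conditions z(0) = -3 and z(π/3) = 8: from z(0) = b we get b = -3, and a·π/3 + -3 = 8 gives a = 33/π, so
    z(θ) = (33/π) θ − 3.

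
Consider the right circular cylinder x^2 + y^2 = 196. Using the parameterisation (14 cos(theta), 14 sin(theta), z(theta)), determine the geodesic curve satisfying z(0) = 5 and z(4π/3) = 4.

Parameterise the cylinder of radius R = 14 as
    r(θ) = (14 cos θ, 14 sin θ, z(θ)).
The arc-length element is
    ds = sqrt(196 + (dz/dθ)^2) dθ,
so the Lagrangian is L = sqrt(196 + z'^2).
L depends on z' only, not on z or θ, so ∂L/∂z = 0 and
    ∂L/∂z' = z' / sqrt(196 + z'^2).
The Euler-Lagrange equation gives
    d/dθ( z' / sqrt(196 + z'^2) ) = 0,
so z' is constant. Integrating once:
    z(θ) = a θ + b,
a helix on the cylinder (a straight line when the cylinder is unrolled). The constants a, b are determined by the endpoint conditions.
With endpoint conditions z(0) = 5 and z(4π/3) = 4: from z(0) = b we get b = 5, and a·4π/3 + 5 = 4 gives a = -3/(4π), so
    z(θ) = (-3/(4π)) θ + 5.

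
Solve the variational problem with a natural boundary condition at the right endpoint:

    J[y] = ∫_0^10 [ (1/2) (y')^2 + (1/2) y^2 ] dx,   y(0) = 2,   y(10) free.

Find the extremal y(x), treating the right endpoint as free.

The Lagrangian L = (1/2) (y')^2 + (1/2) y^2 gives
    ∂L/∂y = 1 y,   ∂L/∂y' = y'.
Euler-Lagrange: y'' − y = 0.
With k = 1, the general solution is
    y(x) = A cosh(x) + B sinh(x).
Fixed left endpoint y(0) = 2 ⇒ A = 2.
The right endpoint x = 10 is free, so the natural (transversality) condition is ∂L/∂y' |_{x=10} = 0, i.e. y'(10) = 0.
Compute y'(x) = A k sinh(k x) + B k cosh(k x), so
    y'(10) = A k sinh(k·10) + B k cosh(k·10) = 0
    ⇒ B = −A tanh(k·10) = − 2 tanh(1·10).
Therefore the extremal is
    y(x) = 2 cosh(1 x) − 2 tanh(1·10) sinh(1 x).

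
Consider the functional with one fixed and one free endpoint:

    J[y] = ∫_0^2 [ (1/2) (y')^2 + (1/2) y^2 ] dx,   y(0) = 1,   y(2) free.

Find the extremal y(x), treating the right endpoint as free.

The Lagrangian L = (1/2) (y')^2 + (1/2) y^2 gives
    ∂L/∂y = 1 y,   ∂L/∂y' = y'.
Euler-Lagrange: y'' − y = 0.
With k = 1, the general solution is
    y(x) = A cosh(x) + B sinh(x).
Fixed left endpoint y(0) = 1 ⇒ A = 1.
The right endpoint x = 2 is free, so the natural (transversality) condition is ∂L/∂y' |_{x=2} = 0, i.e. y'(2) = 0.
Compute y'(x) = A k sinh(k x) + B k cosh(k x), so
    y'(2) = A k sinh(k·2) + B k cosh(k·2) = 0
    ⇒ B = −A tanh(k·2) = − tanh(1·2).
Therefore the extremal is
    y(x) = cosh(1 x) − tanh(1·2) sinh(1 x).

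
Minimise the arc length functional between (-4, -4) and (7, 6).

Arc-length functional: J[y] = ∫ sqrt(1 + (y')^2) dx.
Lagrangian L = sqrt(1 + (y')^2) has no explicit y dependence, so ∂L/∂y = 0 and the Euler-Lagrange equation gives
    d/dx( y' / sqrt(1 + (y')^2) ) = 0  ⇒  y' / sqrt(1 + (y')^2) = const.
Hence y' is constant, so y(x) is affine.
Fitting the endpoints (-4, -4) and (7, 6):
    slope m = (6 − (-4)) / (7 − (-4)) = 10/11,
    intercept c = (-4) − m·(-4) = -4/11.
Extremal: y(x) = (10/11) x - 4/11.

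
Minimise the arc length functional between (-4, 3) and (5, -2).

Arc-length functional: J[y] = ∫ sqrt(1 + (y')^2) dx.
Lagrangian L = sqrt(1 + (y')^2) has no explicit y dependence, so ∂L/∂y = 0 and the Euler-Lagrange equation gives
    d/dx( y' / sqrt(1 + (y')^2) ) = 0  ⇒  y' / sqrt(1 + (y')^2) = const.
Hence y' is constant, so y(x) is affine.
Fitting the endpoints (-4, 3) and (5, -2):
    slope m = ((-2) − 3) / (5 − (-4)) = -5/9,
    intercept c = 3 − m·(-4) = 7/9.
Extremal: y(x) = (-5/9) x + 7/9.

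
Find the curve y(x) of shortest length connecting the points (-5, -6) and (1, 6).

Arc-length functional: J[y] = ∫ sqrt(1 + (y')^2) dx.
Lagrangian L = sqrt(1 + (y')^2) has no explicit y dependence, so ∂L/∂y = 0 and the Euler-Lagrange equation gives
    d/dx( y' / sqrt(1 + (y')^2) ) = 0  ⇒  y' / sqrt(1 + (y')^2) = const.
Hence y' is constant, so y(x) is affine.
Fitting the endpoints (-5, -6) and (1, 6):
    slope m = (6 − (-6)) / (1 − (-5)) = 2,
    intercept c = (-6) − m·(-5) = 4.
Extremal: y(x) = 2 x + 4.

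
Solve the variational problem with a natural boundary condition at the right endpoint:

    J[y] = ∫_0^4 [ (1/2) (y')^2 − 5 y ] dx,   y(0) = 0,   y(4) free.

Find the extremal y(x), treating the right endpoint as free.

The Lagrangian L = (1/2) (y')^2 − 5 y gives
    ∂L/∂y = −5,   ∂L/∂y' = y'.
Euler-Lagrange: d/dx(y') − (−5) = 0, i.e. y'' + 5 = 0, so
    y(x) = −(5/2) x^2 + C1 x + C2.
Fixed left endpoint y(0) = 0 ⇒ C2 = 0.
The right endpoint x = 4 is free, so the natural (transversality) condition is ∂L/∂y' |_{x=4} = 0, i.e. y'(4) = 0.
Compute y'(x) = −5 x + C1, so y'(4) = −20 + C1 = 0 ⇒ C1 = 20.
Therefore the extremal is
    y(x) = −(5/2) x^2 + 20 x.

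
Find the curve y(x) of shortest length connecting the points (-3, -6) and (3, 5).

Arc-length functional: J[y] = ∫ sqrt(1 + (y')^2) dx.
Lagrangian L = sqrt(1 + (y')^2) has no explicit y dependence, so ∂L/∂y = 0 and the Euler-Lagrange equation gives
    d/dx( y' / sqrt(1 + (y')^2) ) = 0  ⇒  y' / sqrt(1 + (y')^2) = const.
Hence y' is constant, so y(x) is affine.
Fitting the endpoints (-3, -6) and (3, 5):
    slope m = (5 − (-6)) / (3 − (-3)) = 11/6,
    intercept c = (-6) − m·(-3) = -1/2.
Extremal: y(x) = (11/6) x - 1/2.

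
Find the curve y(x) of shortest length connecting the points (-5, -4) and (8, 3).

Arc-length functional: J[y] = ∫ sqrt(1 + (y')^2) dx.
Lagrangian L = sqrt(1 + (y')^2) has no explicit y dependence, so ∂L/∂y = 0 and the Euler-Lagrange equation gives
    d/dx( y' / sqrt(1 + (y')^2) ) = 0  ⇒  y' / sqrt(1 + (y')^2) = const.
Hence y' is constant, so y(x) is affine.
Fitting the endpoints (-5, -4) and (8, 3):
    slope m = (3 − (-4)) / (8 − (-5)) = 7/13,
    intercept c = (-4) − m·(-5) = -17/13.
Extremal: y(x) = (7/13) x - 17/13.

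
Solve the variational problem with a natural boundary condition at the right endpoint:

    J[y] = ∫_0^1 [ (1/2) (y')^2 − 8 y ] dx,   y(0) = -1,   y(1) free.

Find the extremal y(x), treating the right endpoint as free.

The Lagrangian L = (1/2) (y')^2 − 8 y gives
    ∂L/∂y = −8,   ∂L/∂y' = y'.
Euler-Lagrange: d/dx(y') − (−8) = 0, i.e. y'' + 8 = 0, so
    y(x) = −(8/2) x^2 + C1 x + C2.
Fixed left endpoint y(0) = -1 ⇒ C2 = -1.
The right endpoint x = 1 is free, so the natural (transversality) condition is ∂L/∂y' |_{x=1} = 0, i.e. y'(1) = 0.
Compute y'(x) = −8 x + C1, so y'(1) = −8 + C1 = 0 ⇒ C1 = 8.
Therefore the extremal is
    y(x) = −4 x^2 + 8 x − 1.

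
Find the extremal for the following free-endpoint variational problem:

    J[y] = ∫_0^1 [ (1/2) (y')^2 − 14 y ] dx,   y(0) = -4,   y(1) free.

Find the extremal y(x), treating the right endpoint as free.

The Lagrangian L = (1/2) (y')^2 − 14 y gives
    ∂L/∂y = −14,   ∂L/∂y' = y'.
Euler-Lagrange: d/dx(y') − (−14) = 0, i.e. y'' + 14 = 0, so
    y(x) = −(14/2) x^2 + C1 x + C2.
Fixed left endpoint y(0) = -4 ⇒ C2 = -4.
The right endpoint x = 1 is free, so the natural (transversality) condition is ∂L/∂y' |_{x=1} = 0, i.e. y'(1) = 0.
Compute y'(x) = −14 x + C1, so y'(1) = −14 + C1 = 0 ⇒ C1 = 14.
Therefore the extremal is
    y(x) = −7 x^2 + 14 x − 4.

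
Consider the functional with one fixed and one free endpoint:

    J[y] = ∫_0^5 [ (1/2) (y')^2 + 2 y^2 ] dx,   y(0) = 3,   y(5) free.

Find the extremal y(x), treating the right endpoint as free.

The Lagrangian L = (1/2) (y')^2 + 2 y^2 gives
    ∂L/∂y = 4 y,   ∂L/∂y' = y'.
Euler-Lagrange: y'' − 4 y = 0.
With k = 2, the general solution is
    y(x) = A cosh(2 x) + B sinh(2 x).
Fixed left endpoint y(0) = 3 ⇒ A = 3.
The right endpoint x = 5 is free, so the natural (transversality) condition is ∂L/∂y' |_{x=5} = 0, i.e. y'(5) = 0.
Compute y'(x) = A k sinh(k x) + B k cosh(k x), so
    y'(5) = A k sinh(k·5) + B k cosh(k·5) = 0
    ⇒ B = −A tanh(k·5) = − 3 tanh(2·5).
Therefore the extremal is
    y(x) = 3 cosh(2 x) − 3 tanh(2·5) sinh(2 x).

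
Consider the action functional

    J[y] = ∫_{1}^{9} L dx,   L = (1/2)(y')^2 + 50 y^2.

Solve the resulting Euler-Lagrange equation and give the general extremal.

The Lagrangian is L = (1/2)(y')^2 + 50 y^2.
∂L/∂y = 100y.
∂L/∂y' = y'.
The Euler-Lagrange equation d/dx(∂L/∂y') − ∂L/∂y = 0 becomes:
    y'' - 100 y = 0
General solution: y(x) = A e^(10x) + B e^(-10x), where A and B are arbitrary constants fixed by the endpoint conditions.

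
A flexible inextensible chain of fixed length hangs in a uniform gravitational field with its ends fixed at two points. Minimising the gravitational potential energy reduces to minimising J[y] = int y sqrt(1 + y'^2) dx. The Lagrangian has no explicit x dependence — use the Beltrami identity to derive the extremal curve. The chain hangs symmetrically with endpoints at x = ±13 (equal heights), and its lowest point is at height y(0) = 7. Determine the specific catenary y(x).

The Lagrangian L(y, y') = y sqrt(1 + y'^2) has no explicit x dependence, so the Beltrami identity applies:
    L − y' ∂L/∂y' = C.
Compute ∂L/∂y' = y · y' / sqrt(1 + y'^2). Then
    L − y' ∂L/∂y'
    = y sqrt(1 + y'^2) − y · y'^2 / sqrt(1 + y'^2)
    = y (1 + y'^2 − y'^2) / sqrt(1 + y'^2)
    = y / sqrt(1 + y'^2) = C.
Squaring gives y^2 = C^2 (1 + y'^2), i.e.
    y'^2 = y^2 / C^2 − 1.
Separating variables,
    dy / sqrt(y^2 − C^2) = dx / C,
and integrating gives arccosh(y / C) = (x − a)/C, so
    y(x) = C cosh((x − a)/C),
the catenary. The constants C and a are fixed by the two endpoint conditions (and, for the hanging-chain problem, the length constraint selects C).
Now fit the given data. The endpoints x = ±13 are symmetric at equal height, so the catenary is even about its minimum: a = 0 and y(x) = C cosh(x/C). The lowest point is y(0) = C cosh(0) = C, and we are told y(0) = 7, so C = 7. Therefore
    y(x) = 7 cosh(x/7),
and at the endpoints
    y(±13) = 7 cosh(13/7).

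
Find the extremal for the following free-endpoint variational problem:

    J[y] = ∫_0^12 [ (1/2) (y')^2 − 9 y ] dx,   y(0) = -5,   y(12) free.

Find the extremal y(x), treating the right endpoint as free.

The Lagrangian L = (1/2) (y')^2 − 9 y gives
    ∂L/∂y = −9,   ∂L/∂y' = y'.
Euler-Lagrange: d/dx(y') − (−9) = 0, i.e. y'' + 9 = 0, so
    y(x) = −(9/2) x^2 + C1 x + C2.
Fixed left endpoint y(0) = -5 ⇒ C2 = -5.
The right endpoint x = 12 is free, so the natural (transversality) condition is ∂L/∂y' |_{x=12} = 0, i.e. y'(12) = 0.
Compute y'(x) = −9 x + C1, so y'(12) = −108 + C1 = 0 ⇒ C1 = 108.
Therefore the extremal is
    y(x) = −(9/2) x^2 + 108 x − 5.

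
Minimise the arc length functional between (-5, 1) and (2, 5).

Arc-length functional: J[y] = ∫ sqrt(1 + (y')^2) dx.
Lagrangian L = sqrt(1 + (y')^2) has no explicit y dependence, so ∂L/∂y = 0 and the Euler-Lagrange equation gives
    d/dx( y' / sqrt(1 + (y')^2) ) = 0  ⇒  y' / sqrt(1 + (y')^2) = const.
Hence y' is constant, so y(x) is affine.
Fitting the endpoints (-5, 1) and (2, 5):
    slope m = (5 − 1) / (2 − (-5)) = 4/7,
    intercept c = 1 − m·(-5) = 27/7.
Extremal: y(x) = (4/7) x + 27/7.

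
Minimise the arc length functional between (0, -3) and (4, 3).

Arc-length functional: J[y] = ∫ sqrt(1 + (y')^2) dx.
Lagrangian L = sqrt(1 + (y')^2) has no explicit y dependence, so ∂L/∂y = 0 and the Euler-Lagrange equation gives
    d/dx( y' / sqrt(1 + (y')^2) ) = 0  ⇒  y' / sqrt(1 + (y')^2) = const.
Hence y' is constant, so y(x) is affine.
Fitting the endpoints (0, -3) and (4, 3):
    slope m = (3 − (-3)) / (4 − 0) = 3/2,
    intercept c = (-3) − m·0 = -3.
Extremal: y(x) = (3/2) x - 3.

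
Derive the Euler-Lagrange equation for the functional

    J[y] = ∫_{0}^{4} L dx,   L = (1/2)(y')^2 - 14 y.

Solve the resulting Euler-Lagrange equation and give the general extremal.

The Lagrangian is L = (1/2)(y')^2 - 14 y.
∂L/∂y = -14.
∂L/∂y' = y'.
The Euler-Lagrange equation d/dx(∂L/∂y') − ∂L/∂y = 0 becomes:
    y'' + 14 = 0
General solution: y(x) = -7 x^2 + A x + B, where A and B are arbitrary constants fixed by the endpoint conditions.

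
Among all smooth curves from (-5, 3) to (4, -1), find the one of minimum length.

Arc-length functional: J[y] = ∫ sqrt(1 + (y')^2) dx.
Lagrangian L = sqrt(1 + (y')^2) has no explicit y dependence, so ∂L/∂y = 0 and the Euler-Lagrange equation gives
    d/dx( y' / sqrt(1 + (y')^2) ) = 0  ⇒  y' / sqrt(1 + (y')^2) = const.
Hence y' is constant, so y(x) is affine.
Fitting the endpoints (-5, 3) and (4, -1):
    slope m = ((-1) − 3) / (4 − (-5)) = -4/9,
    intercept c = 3 − m·(-5) = 7/9.
Extremal: y(x) = (-4/9) x + 7/9.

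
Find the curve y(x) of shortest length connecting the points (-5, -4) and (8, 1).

Arc-length functional: J[y] = ∫ sqrt(1 + (y')^2) dx.
Lagrangian L = sqrt(1 + (y')^2) has no explicit y dependence, so ∂L/∂y = 0 and the Euler-Lagrange equation gives
    d/dx( y' / sqrt(1 + (y')^2) ) = 0  ⇒  y' / sqrt(1 + (y')^2) = const.
Hence y' is constant, so y(x) is affine.
Fitting the endpoints (-5, -4) and (8, 1):
    slope m = (1 − (-4)) / (8 − (-5)) = 5/13,
    intercept c = (-4) − m·(-5) = -27/13.
Extremal: y(x) = (5/13) x - 27/13.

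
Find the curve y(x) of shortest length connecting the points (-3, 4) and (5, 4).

Arc-length functional: J[y] = ∫ sqrt(1 + (y')^2) dx.
Lagrangian L = sqrt(1 + (y')^2) has no explicit y dependence, so ∂L/∂y = 0 and the Euler-Lagrange equation gives
    d/dx( y' / sqrt(1 + (y')^2) ) = 0  ⇒  y' / sqrt(1 + (y')^2) = const.
Hence y' is constant, so y(x) is affine.
Fitting the endpoints (-3, 4) and (5, 4):
    slope m = (4 − 4) / (5 − (-3)) = 0,
    intercept c = 4 − m·(-3) = 4.
Extremal: y(x) = 4.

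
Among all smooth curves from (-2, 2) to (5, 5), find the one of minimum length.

Arc-length functional: J[y] = ∫ sqrt(1 + (y')^2) dx.
Lagrangian L = sqrt(1 + (y')^2) has no explicit y dependence, so ∂L/∂y = 0 and the Euler-Lagrange equation gives
    d/dx( y' / sqrt(1 + (y')^2) ) = 0  ⇒  y' / sqrt(1 + (y')^2) = const.
Hence y' is constant, so y(x) is affine.
Fitting the endpoints (-2, 2) and (5, 5):
    slope m = (5 − 2) / (5 − (-2)) = 3/7,
    intercept c = 2 − m·(-2) = 20/7.
Extremal: y(x) = (3/7) x + 20/7.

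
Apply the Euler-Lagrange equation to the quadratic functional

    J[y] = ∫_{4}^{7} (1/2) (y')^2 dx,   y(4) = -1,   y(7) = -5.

The Lagrangian is L = (1/2) (y')^2.
Compute ∂L/∂y = 0, ∂L/∂y' = y'.
The Euler-Lagrange equation d/dx(∂L/∂y') − ∂L/∂y = 0 reduces to
    y'' = 0.
Its general solution is
    y(x) = A x + B,
with A, B fixed by the endpoint conditions.
Applying the endpoint conditions y(4) = -1 and y(7) = -5: solve A·4 + B = -1 and A·7 + B = -5. Subtracting gives A(7 − 4) = -5 − -1, so A = -4/3, and B = -1 − A·4 = 13/3. Therefore
    y(x) = (-4/3) x + 13/3.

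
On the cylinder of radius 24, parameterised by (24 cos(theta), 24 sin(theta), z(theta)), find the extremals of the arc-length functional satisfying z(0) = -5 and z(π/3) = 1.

Parameterise the cylinder of radius R = 24 as
    r(θ) = (24 cos θ, 24 sin θ, z(θ)).
The arc-length element is
    ds = sqrt(576 + (dz/dθ)^2) dθ,
so the Lagrangian is L = sqrt(576 + z'^2).
L depends on z' only, not on z or θ, so ∂L/∂z = 0 and
    ∂L/∂z' = z' / sqrt(576 + z'^2).
The Euler-Lagrange equation gives
    d/dθ( z' / sqrt(576 + z'^2) ) = 0,
so z' is constant. Integrating once:
    z(θ) = a θ + b,
a helix on the cylinder (a straight line when the cylinder is unrolled). The constants a, b are determined by the endpoint conditions.
With endpoint conditions z(0) = -5 and z(π/3) = 1: from z(0) = b we get b = -5, and a·π/3 + -5 = 1 gives a = 18/π, so
    z(θ) = (18/π) θ − 5.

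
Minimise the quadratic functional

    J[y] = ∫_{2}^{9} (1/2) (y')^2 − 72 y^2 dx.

The Lagrangian is L = (1/2) (y')^2 − 72 y^2.
Compute ∂L/∂y = -144y, ∂L/∂y' = y'.
The Euler-Lagrange equation d/dx(∂L/∂y') − ∂L/∂y = 0 reduces to
    y'' + 144 y = 0.
Its general solution is
    y(x) = A sin(12x) + B cos(12x),
with A, B fixed by the endpoint conditions.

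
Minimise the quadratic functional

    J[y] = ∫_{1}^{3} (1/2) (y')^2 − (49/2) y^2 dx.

The Lagrangian is L = (1/2) (y')^2 − (49/2) y^2.
Compute ∂L/∂y = -49y, ∂L/∂y' = y'.
The Euler-Lagrange equation d/dx(∂L/∂y') − ∂L/∂y = 0 reduces to
    y'' + 49 y = 0.
Its general solution is
    y(x) = A sin(7x) + B cos(7x),
with A, B fixed by the endpoint conditions.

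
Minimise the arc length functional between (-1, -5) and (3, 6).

Arc-length functional: J[y] = ∫ sqrt(1 + (y')^2) dx.
Lagrangian L = sqrt(1 + (y')^2) has no explicit y dependence, so ∂L/∂y = 0 and the Euler-Lagrange equation gives
    d/dx( y' / sqrt(1 + (y')^2) ) = 0  ⇒  y' / sqrt(1 + (y')^2) = const.
Hence y' is constant, so y(x) is affine.
Fitting the endpoints (-1, -5) and (3, 6):
    slope m = (6 − (-5)) / (3 − (-1)) = 11/4,
    intercept c = (-5) − m·(-1) = -9/4.
Extremal: y(x) = (11/4) x - 9/4.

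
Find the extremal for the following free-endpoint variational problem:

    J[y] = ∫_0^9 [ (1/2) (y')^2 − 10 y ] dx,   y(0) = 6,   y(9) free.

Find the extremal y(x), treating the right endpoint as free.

The Lagrangian L = (1/2) (y')^2 − 10 y gives
    ∂L/∂y = −10,   ∂L/∂y' = y'.
Euler-Lagrange: d/dx(y') − (−10) = 0, i.e. y'' + 10 = 0, so
    y(x) = −(10/2) x^2 + C1 x + C2.
Fixed left endpoint y(0) = 6 ⇒ C2 = 6.
The right endpoint x = 9 is free, so the natural (transversality) condition is ∂L/∂y' |_{x=9} = 0, i.e. y'(9) = 0.
Compute y'(x) = −10 x + C1, so y'(9) = −90 + C1 = 0 ⇒ C1 = 90.
Therefore the extremal is
    y(x) = −5 x^2 + 90 x + 6.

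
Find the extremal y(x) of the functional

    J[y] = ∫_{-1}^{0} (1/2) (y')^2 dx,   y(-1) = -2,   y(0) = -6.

The Lagrangian is L = (1/2) (y')^2.
Compute ∂L/∂y = 0, ∂L/∂y' = y'.
The Euler-Lagrange equation d/dx(∂L/∂y') − ∂L/∂y = 0 reduces to
    y'' = 0.
Its general solution is
    y(x) = A x + B,
with A, B fixed by the endpoint conditions.
Applying the endpoint conditions y(-1) = -2 and y(0) = -6: solve A·-1 + B = -2 and A·0 + B = -6. Subtracting gives A(0 − -1) = -6 − -2, so A = -4, and B = -2 − A·-1 = -6. Therefore
    y(x) = -4 x - 6.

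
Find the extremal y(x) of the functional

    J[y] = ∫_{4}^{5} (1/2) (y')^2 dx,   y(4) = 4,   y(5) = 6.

The Lagrangian is L = (1/2) (y')^2.
Compute ∂L/∂y = 0, ∂L/∂y' = y'.
The Euler-Lagrange equation d/dx(∂L/∂y') − ∂L/∂y = 0 reduces to
    y'' = 0.
Its general solution is
    y(x) = A x + B,
with A, B fixed by the endpoint conditions.
Applying the endpoint conditions y(4) = 4 and y(5) = 6: solve A·4 + B = 4 and A·5 + B = 6. Subtracting gives A(5 − 4) = 6 − 4, so A = 2, and B = 4 − A·4 = -4. Therefore
    y(x) = 2 x - 4.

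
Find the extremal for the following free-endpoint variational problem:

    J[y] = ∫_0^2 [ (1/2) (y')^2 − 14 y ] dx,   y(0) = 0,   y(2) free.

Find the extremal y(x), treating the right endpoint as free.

The Lagrangian L = (1/2) (y')^2 − 14 y gives
    ∂L/∂y = −14,   ∂L/∂y' = y'.
Euler-Lagrange: d/dx(y') − (−14) = 0, i.e. y'' + 14 = 0, so
    y(x) = −(14/2) x^2 + C1 x + C2.
Fixed left endpoint y(0) = 0 ⇒ C2 = 0.
The right endpoint x = 2 is free, so the natural (transversality) condition is ∂L/∂y' |_{x=2} = 0, i.e. y'(2) = 0.
Compute y'(x) = −14 x + C1, so y'(2) = −28 + C1 = 0 ⇒ C1 = 28.
Therefore the extremal is
    y(x) = −7 x^2 + 28 x.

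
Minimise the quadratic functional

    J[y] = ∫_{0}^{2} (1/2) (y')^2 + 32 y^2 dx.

The Lagrangian is L = (1/2) (y')^2 + 32 y^2.
Compute ∂L/∂y = 64y, ∂L/∂y' = y'.
The Euler-Lagrange equation d/dx(∂L/∂y') − ∂L/∂y = 0 reduces to
    y'' − 64 y = 0.
Its general solution is
    y(x) = A e^(8x) + B e^(−8x),
with A, B fixed by the endpoint conditions.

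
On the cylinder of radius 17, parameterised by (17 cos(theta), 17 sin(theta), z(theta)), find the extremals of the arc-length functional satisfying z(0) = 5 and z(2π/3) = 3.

Parameterise the cylinder of radius R = 17 as
    r(θ) = (17 cos θ, 17 sin θ, z(θ)).
The arc-length element is
    ds = sqrt(289 + (dz/dθ)^2) dθ,
so the Lagrangian is L = sqrt(289 + z'^2).
L depends on z' only, not on z or θ, so ∂L/∂z = 0 and
    ∂L/∂z' = z' / sqrt(289 + z'^2).
The Euler-Lagrange equation gives
    d/dθ( z' / sqrt(289 + z'^2) ) = 0,
so z' is constant. Integrating once:
    z(θ) = a θ + b,
a helix on the cylinder (a straight line when the cylinder is unrolled). The constants a, b are determined by the endpoint conditions.
With endpoint conditions z(0) = 5 and z(2π/3) = 3: from z(0) = b we get b = 5, and a·2π/3 + 5 = 3 gives a = -3/π, so
    z(θ) = (-3/π) θ + 5.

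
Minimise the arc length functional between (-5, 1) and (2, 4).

Arc-length functional: J[y] = ∫ sqrt(1 + (y')^2) dx.
Lagrangian L = sqrt(1 + (y')^2) has no explicit y dependence, so ∂L/∂y = 0 and the Euler-Lagrange equation gives
    d/dx( y' / sqrt(1 + (y')^2) ) = 0  ⇒  y' / sqrt(1 + (y')^2) = const.
Hence y' is constant, so y(x) is affine.
Fitting the endpoints (-5, 1) and (2, 4):
    slope m = (4 − 1) / (2 − (-5)) = 3/7,
    intercept c = 1 − m·(-5) = 22/7.
Extremal: y(x) = (3/7) x + 22/7.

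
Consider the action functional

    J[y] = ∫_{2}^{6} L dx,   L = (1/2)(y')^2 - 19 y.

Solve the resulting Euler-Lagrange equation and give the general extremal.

The Lagrangian is L = (1/2)(y')^2 - 19 y.
∂L/∂y = -19.
∂L/∂y' = y'.
The Euler-Lagrange equation d/dx(∂L/∂y') − ∂L/∂y = 0 becomes:
    y'' + 19 = 0
General solution: y(x) = -(19/2) x^2 + A x + B, where A and B are arbitrary constants fixed by the endpoint conditions.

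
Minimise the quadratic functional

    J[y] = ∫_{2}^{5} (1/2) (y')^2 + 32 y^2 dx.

The Lagrangian is L = (1/2) (y')^2 + 32 y^2.
Compute ∂L/∂y = 64y, ∂L/∂y' = y'.
The Euler-Lagrange equation d/dx(∂L/∂y') − ∂L/∂y = 0 reduces to
    y'' − 64 y = 0.
Its general solution is
    y(x) = A e^(8x) + B e^(−8x),
with A, B fixed by the endpoint conditions.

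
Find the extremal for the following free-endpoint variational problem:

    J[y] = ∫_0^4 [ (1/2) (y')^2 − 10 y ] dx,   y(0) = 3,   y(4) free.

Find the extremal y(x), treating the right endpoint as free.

The Lagrangian L = (1/2) (y')^2 − 10 y gives
    ∂L/∂y = −10,   ∂L/∂y' = y'.
Euler-Lagrange: d/dx(y') − (−10) = 0, i.e. y'' + 10 = 0, so
    y(x) = −(10/2) x^2 + C1 x + C2.
Fixed left endpoint y(0) = 3 ⇒ C2 = 3.
The right endpoint x = 4 is free, so the natural (transversality) condition is ∂L/∂y' |_{x=4} = 0, i.e. y'(4) = 0.
Compute y'(x) = −10 x + C1, so y'(4) = −40 + C1 = 0 ⇒ C1 = 40.
Therefore the extremal is
    y(x) = −5 x^2 + 40 x + 3.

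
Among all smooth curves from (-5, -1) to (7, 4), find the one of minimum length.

Arc-length functional: J[y] = ∫ sqrt(1 + (y')^2) dx.
Lagrangian L = sqrt(1 + (y')^2) has no explicit y dependence, so ∂L/∂y = 0 and the Euler-Lagrange equation gives
    d/dx( y' / sqrt(1 + (y')^2) ) = 0  ⇒  y' / sqrt(1 + (y')^2) = const.
Hence y' is constant, so y(x) is affine.
Fitting the endpoints (-5, -1) and (7, 4):
    slope m = (4 − (-1)) / (7 − (-5)) = 5/12,
    intercept c = (-1) − m·(-5) = 13/12.
Extremal: y(x) = (5/12) x + 13/12.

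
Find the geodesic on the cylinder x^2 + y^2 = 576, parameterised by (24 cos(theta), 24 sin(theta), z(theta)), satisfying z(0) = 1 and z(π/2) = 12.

Parameterise the cylinder of radius R = 24 as
    r(θ) = (24 cos θ, 24 sin θ, z(θ)).
The arc-length element is
    ds = sqrt(576 + (dz/dθ)^2) dθ,
so the Lagrangian is L = sqrt(576 + z'^2).
L depends on z' only, not on z or θ, so ∂L/∂z = 0 and
    ∂L/∂z' = z' / sqrt(576 + z'^2).
The Euler-Lagrange equation gives
    d/dθ( z' / sqrt(576 + z'^2) ) = 0,
so z' is constant. Integrating once:
    z(θ) = a θ + b,
a helix on the cylinder (a straight line when the cylinder is unrolled). The constants a, b are determined by the endpoint conditions.
With endpoint conditions z(0) = 1 and z(π/2) = 12: from z(0) = b we get b = 1, and a·π/2 + 1 = 12 gives a = 22/π, so
    z(θ) = (22/π) θ + 1.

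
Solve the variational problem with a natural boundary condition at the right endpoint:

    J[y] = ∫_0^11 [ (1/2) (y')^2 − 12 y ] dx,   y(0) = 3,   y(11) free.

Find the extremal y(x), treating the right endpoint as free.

The Lagrangian L = (1/2) (y')^2 − 12 y gives
    ∂L/∂y = −12,   ∂L/∂y' = y'.
Euler-Lagrange: d/dx(y') − (−12) = 0, i.e. y'' + 12 = 0, so
    y(x) = −(12/2) x^2 + C1 x + C2.
Fixed left endpoint y(0) = 3 ⇒ C2 = 3.
The right endpoint x = 11 is free, so the natural (transversality) condition is ∂L/∂y' |_{x=11} = 0, i.e. y'(11) = 0.
Compute y'(x) = −12 x + C1, so y'(11) = −132 + C1 = 0 ⇒ C1 = 132.
Therefore the extremal is
    y(x) = −6 x^2 + 132 x + 3.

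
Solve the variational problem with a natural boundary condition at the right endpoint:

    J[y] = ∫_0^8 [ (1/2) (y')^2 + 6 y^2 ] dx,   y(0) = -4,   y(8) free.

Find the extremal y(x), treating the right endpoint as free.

The Lagrangian L = (1/2) (y')^2 + 6 y^2 gives
    ∂L/∂y = 12 y,   ∂L/∂y' = y'.
Euler-Lagrange: y'' − 12 y = 0.
With k = sqrt(12), the general solution is
    y(x) = A cosh(sqrt(12) x) + B sinh(sqrt(12) x).
Fixed left endpoint y(0) = -4 ⇒ A = -4.
The right endpoint x = 8 is free, so the natural (transversality) condition is ∂L/∂y' |_{x=8} = 0, i.e. y'(8) = 0.
Compute y'(x) = A k sinh(k x) + B k cosh(k x), so
    y'(8) = A k sinh(k·8) + B k cosh(k·8) = 0
    ⇒ B = −A tanh(k·8) = 4 tanh(sqrt(12)·8).
Therefore the extremal is
    y(x) = −4 cosh(sqrt(12) x) + 4 tanh(sqrt(12)·8) sinh(sqrt(12) x).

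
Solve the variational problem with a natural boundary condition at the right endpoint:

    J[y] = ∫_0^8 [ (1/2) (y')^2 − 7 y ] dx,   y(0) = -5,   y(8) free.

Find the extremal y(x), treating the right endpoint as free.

The Lagrangian L = (1/2) (y')^2 − 7 y gives
    ∂L/∂y = −7,   ∂L/∂y' = y'.
Euler-Lagrange: d/dx(y') − (−7) = 0, i.e. y'' + 7 = 0, so
    y(x) = −(7/2) x^2 + C1 x + C2.
Fixed left endpoint y(0) = -5 ⇒ C2 = -5.
The right endpoint x = 8 is free, so the natural (transversality) condition is ∂L/∂y' |_{x=8} = 0, i.e. y'(8) = 0.
Compute y'(x) = −7 x + C1, so y'(8) = −56 + C1 = 0 ⇒ C1 = 56.
Therefore the extremal is
    y(x) = −(7/2) x^2 + 56 x − 5.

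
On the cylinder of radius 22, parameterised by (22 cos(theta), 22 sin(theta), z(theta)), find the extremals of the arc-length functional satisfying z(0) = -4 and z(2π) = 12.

Parameterise the cylinder of radius R = 22 as
    r(θ) = (22 cos θ, 22 sin θ, z(θ)).
The arc-length element is
    ds = sqrt(484 + (dz/dθ)^2) dθ,
so the Lagrangian is L = sqrt(484 + z'^2).
L depends on z' only, not on z or θ, so ∂L/∂z = 0 and
    ∂L/∂z' = z' / sqrt(484 + z'^2).
The Euler-Lagrange equation gives
    d/dθ( z' / sqrt(484 + z'^2) ) = 0,
so z' is constant. Integrating once:
    z(θ) = a θ + b,
a helix on the cylinder (a straight line when the cylinder is unrolled). The constants a, b are determined by the endpoint conditions.
With endpoint conditions z(0) = -4 and z(2π) = 12: from z(0) = b we get b = -4, and a·2π + -4 = 12 gives a = 8/π, so
    z(θ) = (8/π) θ − 4.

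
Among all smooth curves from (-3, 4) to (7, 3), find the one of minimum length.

Arc-length functional: J[y] = ∫ sqrt(1 + (y')^2) dx.
Lagrangian L = sqrt(1 + (y')^2) has no explicit y dependence, so ∂L/∂y = 0 and the Euler-Lagrange equation gives
    d/dx( y' / sqrt(1 + (y')^2) ) = 0  ⇒  y' / sqrt(1 + (y')^2) = const.
Hence y' is constant, so y(x) is affine.
Fitting the endpoints (-3, 4) and (7, 3):
    slope m = (3 − 4) / (7 − (-3)) = -1/10,
    intercept c = 4 − m·(-3) = 37/10.
Extremal: y(x) = (-1/10) x + 37/10.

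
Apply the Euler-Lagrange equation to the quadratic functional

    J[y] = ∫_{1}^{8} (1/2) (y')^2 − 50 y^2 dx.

The Lagrangian is L = (1/2) (y')^2 − 50 y^2.
Compute ∂L/∂y = -100y, ∂L/∂y' = y'.
The Euler-Lagrange equation d/dx(∂L/∂y') − ∂L/∂y = 0 reduces to
    y'' + 100 y = 0.
Its general solution is
    y(x) = A sin(10x) + B cos(10x),
with A, B fixed by the endpoint conditions.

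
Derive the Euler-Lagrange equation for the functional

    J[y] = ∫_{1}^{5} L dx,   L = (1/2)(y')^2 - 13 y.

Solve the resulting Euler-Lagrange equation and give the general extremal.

The Lagrangian is L = (1/2)(y')^2 - 13 y.
∂L/∂y = -13.
∂L/∂y' = y'.
The Euler-Lagrange equation d/dx(∂L/∂y') − ∂L/∂y = 0 becomes:
    y'' + 13 = 0
General solution: y(x) = -(13/2) x^2 + A x + B, where A and B are arbitrary constants fixed by the endpoint conditions.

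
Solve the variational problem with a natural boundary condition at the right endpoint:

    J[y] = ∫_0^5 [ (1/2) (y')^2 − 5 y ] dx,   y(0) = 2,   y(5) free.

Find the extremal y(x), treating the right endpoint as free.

The Lagrangian L = (1/2) (y')^2 − 5 y gives
    ∂L/∂y = −5,   ∂L/∂y' = y'.
Euler-Lagrange: d/dx(y') − (−5) = 0, i.e. y'' + 5 = 0, so
    y(x) = −(5/2) x^2 + C1 x + C2.
Fixed left endpoint y(0) = 2 ⇒ C2 = 2.
The right endpoint x = 5 is free, so the natural (transversality) condition is ∂L/∂y' |_{x=5} = 0, i.e. y'(5) = 0.
Compute y'(x) = −5 x + C1, so y'(5) = −25 + C1 = 0 ⇒ C1 = 25.
Therefore the extremal is
    y(x) = −(5/2) x^2 + 25 x + 2.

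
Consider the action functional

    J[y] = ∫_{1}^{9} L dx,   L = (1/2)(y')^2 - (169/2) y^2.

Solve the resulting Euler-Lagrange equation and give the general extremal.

The Lagrangian is L = (1/2)(y')^2 - (169/2) y^2.
∂L/∂y = -169y.
∂L/∂y' = y'.
The Euler-Lagrange equation d/dx(∂L/∂y') − ∂L/∂y = 0 becomes:
    y'' + 169 y = 0
General solution: y(x) = A sin(13x) + B cos(13x), where A and B are arbitrary constants fixed by the endpoint conditions.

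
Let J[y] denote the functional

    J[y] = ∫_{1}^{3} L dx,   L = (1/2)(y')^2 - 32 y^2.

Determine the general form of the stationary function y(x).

The Lagrangian is L = (1/2)(y')^2 - 32 y^2.
∂L/∂y = -64y.
∂L/∂y' = y'.
The Euler-Lagrange equation d/dx(∂L/∂y') − ∂L/∂y = 0 becomes:
    y'' + 64 y = 0
General solution: y(x) = A sin(8x) + B cos(8x), where A and B are arbitrary constants fixed by the endpoint conditions.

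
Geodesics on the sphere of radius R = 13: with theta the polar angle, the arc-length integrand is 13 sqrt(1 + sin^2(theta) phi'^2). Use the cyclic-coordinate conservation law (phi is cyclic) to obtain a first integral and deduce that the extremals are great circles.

On the sphere of radius R = 13 with spherical coordinates (θ, φ), the induced metric is
    ds^2 = 169(dθ^2 + sin^2(θ) dφ^2).
Parameterise by θ; the arc-length functional is
    J[φ] = ∫ 13 sqrt(1 + sin^2(θ) (dφ/dθ)^2) dθ,
so L = 13 sqrt(1 + sin^2(θ) φ'^2). Compute
    ∂L/∂φ = 0  (L has no explicit φ dependence),
    ∂L/∂φ' = 13 sin^2(θ) φ' / sqrt(1 + sin^2(θ) φ'^2).
Since ∂L/∂φ = 0, the Euler-Lagrange equation
    d/dθ(∂L/∂φ') − ∂L/∂φ = 0
reduces to d/dθ(∂L/∂φ') = 0, i.e. the momentum conjugate to φ is conserved:
    13 sin^2(θ) φ' / sqrt(1 + sin^2(θ) φ'^2) = C.
The overall factor of 13 is constant, so dividing through gives Clairaut's relation sin^2(θ) φ' / sqrt(1 + sin^2(θ) φ'^2) = C' (with C' = C/13). Solving for φ' and integrating gives the great-circle family
    cot(θ) = A cos(φ − φ_0),
i.e. the intersection of the sphere with a plane through the origin. The two constants A and φ_0 (equivalently C and one phase) are fixed by the two endpoint conditions.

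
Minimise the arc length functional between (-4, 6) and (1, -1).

Arc-length functional: J[y] = ∫ sqrt(1 + (y')^2) dx.
Lagrangian L = sqrt(1 + (y')^2) has no explicit y dependence, so ∂L/∂y = 0 and the Euler-Lagrange equation gives
    d/dx( y' / sqrt(1 + (y')^2) ) = 0  ⇒  y' / sqrt(1 + (y')^2) = const.
Hence y' is constant, so y(x) is affine.
Fitting the endpoints (-4, 6) and (1, -1):
    slope m = ((-1) − 6) / (1 − (-4)) = -7/5,
    intercept c = 6 − m·(-4) = 2/5.
Extremal: y(x) = (-7/5) x + 2/5.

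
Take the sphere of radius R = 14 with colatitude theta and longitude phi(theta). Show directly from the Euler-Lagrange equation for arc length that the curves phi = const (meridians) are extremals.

On the sphere of radius R = 14 with spherical coordinates (θ, φ), the induced metric is
    ds^2 = 196(dθ^2 + sin^2(θ) dφ^2).
Using θ as the parameter, the arc-length functional becomes
    J[φ] = ∫ 14 sqrt(1 + sin^2(θ) (dφ/dθ)^2) dθ.
So L = 14 sqrt(1 + sin^2(θ) φ'^2). Compute
    ∂L/∂φ = 0  (L has no explicit φ dependence),
    ∂L/∂φ' = 14 sin^2(θ) φ' / sqrt(1 + sin^2(θ) φ'^2).
For the candidate φ(θ) = c (constant), φ' = 0, so ∂L/∂φ' evaluated along the candidate vanishes, and ∂L/∂φ is identically zero. Hence
    d/dθ(∂L/∂φ') − ∂L/∂φ = 0
is satisfied. Therefore meridians φ = const are extremals of arc length — they are geodesics on the sphere.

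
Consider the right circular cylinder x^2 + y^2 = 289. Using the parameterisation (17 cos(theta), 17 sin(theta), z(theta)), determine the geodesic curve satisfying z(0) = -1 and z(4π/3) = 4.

Parameterise the cylinder of radius R = 17 as
    r(θ) = (17 cos θ, 17 sin θ, z(θ)).
The arc-length element is
    ds = sqrt(289 + (dz/dθ)^2) dθ,
so the Lagrangian is L = sqrt(289 + z'^2).
L depends on z' only, not on z or θ, so ∂L/∂z = 0 and
    ∂L/∂z' = z' / sqrt(289 + z'^2).
The Euler-Lagrange equation gives
    d/dθ( z' / sqrt(289 + z'^2) ) = 0,
so z' is constant. Integrating once:
    z(θ) = a θ + b,
a helix on the cylinder (a straight line when the cylinder is unrolled). The constants a, b are determined by the endpoint conditions.
With endpoint conditions z(0) = -1 and z(4π/3) = 4: from z(0) = b we get b = -1, and a·4π/3 + -1 = 4 gives a = 15/(4π), so
    z(θ) = (15/(4π)) θ − 1.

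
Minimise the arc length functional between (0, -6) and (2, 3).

Arc-length functional: J[y] = ∫ sqrt(1 + (y')^2) dx.
Lagrangian L = sqrt(1 + (y')^2) has no explicit y dependence, so ∂L/∂y = 0 and the Euler-Lagrange equation gives
    d/dx( y' / sqrt(1 + (y')^2) ) = 0  ⇒  y' / sqrt(1 + (y')^2) = const.
Hence y' is constant, so y(x) is affine.
Fitting the endpoints (0, -6) and (2, 3):
    slope m = (3 − (-6)) / (2 − 0) = 9/2,
    intercept c = (-6) − m·0 = -6.
Extremal: y(x) = (9/2) x - 6.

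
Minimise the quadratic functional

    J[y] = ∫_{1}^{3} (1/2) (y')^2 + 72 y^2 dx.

The Lagrangian is L = (1/2) (y')^2 + 72 y^2.
Compute ∂L/∂y = 144y, ∂L/∂y' = y'.
The Euler-Lagrange equation d/dx(∂L/∂y') − ∂L/∂y = 0 reduces to
    y'' − 144 y = 0.
Its general solution is
    y(x) = A e^(12x) + B e^(−12x),
with A, B fixed by the endpoint conditions.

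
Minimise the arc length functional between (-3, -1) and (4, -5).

Arc-length functional: J[y] = ∫ sqrt(1 + (y')^2) dx.
Lagrangian L = sqrt(1 + (y')^2) has no explicit y dependence, so ∂L/∂y = 0 and the Euler-Lagrange equation gives
    d/dx( y' / sqrt(1 + (y')^2) ) = 0  ⇒  y' / sqrt(1 + (y')^2) = const.
Hence y' is constant, so y(x) is affine.
Fitting the endpoints (-3, -1) and (4, -5):
    slope m = ((-5) − (-1)) / (4 − (-3)) = -4/7,
    intercept c = (-1) − m·(-3) = -19/7.
Extremal: y(x) = (-4/7) x - 19/7.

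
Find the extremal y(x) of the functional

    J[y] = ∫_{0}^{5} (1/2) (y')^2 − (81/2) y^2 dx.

The Lagrangian is L = (1/2) (y')^2 − (81/2) y^2.
Compute ∂L/∂y = -81y, ∂L/∂y' = y'.
The Euler-Lagrange equation d/dx(∂L/∂y') − ∂L/∂y = 0 reduces to
    y'' + 81 y = 0.
Its general solution is
    y(x) = A sin(9x) + B cos(9x),
with A, B fixed by the endpoint conditions.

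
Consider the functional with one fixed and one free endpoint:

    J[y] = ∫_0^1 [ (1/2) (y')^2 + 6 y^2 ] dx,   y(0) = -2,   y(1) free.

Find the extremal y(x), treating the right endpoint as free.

The Lagrangian L = (1/2) (y')^2 + 6 y^2 gives
    ∂L/∂y = 12 y,   ∂L/∂y' = y'.
Euler-Lagrange: y'' − 12 y = 0.
With k = sqrt(12), the general solution is
    y(x) = A cosh(sqrt(12) x) + B sinh(sqrt(12) x).
Fixed left endpoint y(0) = -2 ⇒ A = -2.
The right endpoint x = 1 is free, so the natural (transversality) condition is ∂L/∂y' |_{x=1} = 0, i.e. y'(1) = 0.
Compute y'(x) = A k sinh(k x) + B k cosh(k x), so
    y'(1) = A k sinh(k·1) + B k cosh(k·1) = 0
    ⇒ B = −A tanh(k·1) = 2 tanh(sqrt(12)·1).
Therefore the extremal is
    y(x) = −2 cosh(sqrt(12) x) + 2 tanh(sqrt(12)·1) sinh(sqrt(12) x).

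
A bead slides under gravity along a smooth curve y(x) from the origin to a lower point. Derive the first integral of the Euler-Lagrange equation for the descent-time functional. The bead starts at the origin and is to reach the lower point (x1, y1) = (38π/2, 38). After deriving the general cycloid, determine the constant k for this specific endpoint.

The Lagrangian L = sqrt((1 + y'^2) / y) has no explicit x dependence, so the Beltrami identity applies:
    L − y' ∂L/∂y' = C.
Compute ∂L/∂y' = y' / sqrt(y (1 + y'^2)).
Substitute:
    sqrt((1 + y'^2)/y) − y'·y' / sqrt(y (1 + y'^2))
    = (1 + y'^2) / sqrt(y (1 + y'^2)) − y'^2 / sqrt(y (1 + y'^2))
    = 1 / sqrt(y (1 + y'^2)) = C.
Squaring and rearranging gives the first integral
    y (1 + y'^2) = 1/C^2 =: k   (constant).
Solving this first-order ODE by the substitution
    y = (k/2)(1 − cos θ)
yields the cycloid parameterisation
    x(θ) = (k/2)(θ − sin θ),   y(θ) = (k/2)(1 − cos θ).
The constant k is fixed by the endpoint condition.
Now fit the given lower endpoint (x1, y1) = (38π/2, 38). At the bottom of the first arch (θ = π), the parametric equations give
    y(π) = (k/2)(1 − cos π) = k,
    x(π) = (k/2)(π − sin π) = kπ/2.
Matching y(π) = 38 gives k = 38, consistent with x(π) = 38π/2. Therefore the specific cycloid is
    x(θ) = (38/2)(θ − sin θ),   y(θ) = (38/2)(1 − cos θ).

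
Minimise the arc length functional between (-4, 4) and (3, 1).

Arc-length functional: J[y] = ∫ sqrt(1 + (y')^2) dx.
Lagrangian L = sqrt(1 + (y')^2) has no explicit y dependence, so ∂L/∂y = 0 and the Euler-Lagrange equation gives
    d/dx( y' / sqrt(1 + (y')^2) ) = 0  ⇒  y' / sqrt(1 + (y')^2) = const.
Hence y' is constant, so y(x) is affine.
Fitting the endpoints (-4, 4) and (3, 1):
    slope m = (1 − 4) / (3 − (-4)) = -3/7,
    intercept c = 4 − m·(-4) = 16/7.
Extremal: y(x) = (-3/7) x + 16/7.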